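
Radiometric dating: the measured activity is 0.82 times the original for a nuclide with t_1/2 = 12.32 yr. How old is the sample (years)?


lambda = ln(2) / t_half = ln(2) / 12.32 = 0.05626195 /yr
t = -ln(A/A0) / lambda
t = -ln(0.82) / 0.05626195
t = 3.5273 yr

3.5273


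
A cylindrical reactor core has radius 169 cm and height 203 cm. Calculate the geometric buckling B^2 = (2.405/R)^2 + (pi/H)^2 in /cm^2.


B^2 = (2.405/R)^2 + (pi/H)^2
B^2 = (2.405/169)^2 + (pi/203)^2
B^2 = 4.4202e-04 /cm^2

4.4202e-04


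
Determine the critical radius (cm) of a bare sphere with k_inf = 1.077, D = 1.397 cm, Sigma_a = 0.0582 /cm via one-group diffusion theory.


L^2 = D / Sigma_a = 1.397 / 0.0582 = 24.00344 cm^2
B_m^2 = (k_inf - 1) / L^2 = (1.077 - 1) / 24.00344 = 0.003207874 /cm^2
For a bare sphere: B_g = pi/R, so R_c = pi / sqrt(B_m^2)
R_c = pi / sqrt(0.003207874) = 55.468 cm

55.468


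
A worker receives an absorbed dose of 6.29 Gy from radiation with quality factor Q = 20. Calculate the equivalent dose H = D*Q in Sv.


H = D * Q
H = 6.29 * 20
H = 125.80 Sv

125.80


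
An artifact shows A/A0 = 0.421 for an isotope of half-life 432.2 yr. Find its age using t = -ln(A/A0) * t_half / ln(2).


lambda = ln(2) / t_half = ln(2) / 432.2 = 0.001603765 /yr
t = -ln(A/A0) / lambda
t = -ln(0.421) / 0.001603765
t = 539.43 yr

539.43


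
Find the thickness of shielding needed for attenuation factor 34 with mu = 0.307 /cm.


x = ln(factor) / mu
x = ln(34) / 0.307
x = 11.487 cm

11.487


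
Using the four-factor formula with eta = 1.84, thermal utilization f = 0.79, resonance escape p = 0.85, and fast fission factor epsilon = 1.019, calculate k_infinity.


k_inf = eta * f * p * epsilon
k_inf = 1.84 * 0.79 * 0.85 * 1.019
k_inf = 1.2590

1.2590


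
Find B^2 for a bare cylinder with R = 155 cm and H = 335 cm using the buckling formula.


B^2 = (2.405/R)^2 + (pi/H)^2
B^2 = (2.405/155)^2 + (pi/335)^2
B^2 = 3.2870e-04 /cm^2

3.2870e-04


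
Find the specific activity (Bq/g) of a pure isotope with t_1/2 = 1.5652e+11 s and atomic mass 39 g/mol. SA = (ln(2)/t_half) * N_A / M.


lambda = ln(2) / t_half = ln(2) / 1.5652e+11 = 4.428490e-12 /s
SA = lambda * N_A / M
SA = 4.428490e-12 * 6.022e23 / 39
SA = 6.8380e+10 Bq/g

6.8380e+10


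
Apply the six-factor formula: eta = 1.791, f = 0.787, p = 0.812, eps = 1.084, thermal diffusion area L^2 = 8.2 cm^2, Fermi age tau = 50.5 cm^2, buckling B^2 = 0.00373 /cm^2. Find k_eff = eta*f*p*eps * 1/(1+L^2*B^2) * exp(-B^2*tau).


k_inf = eta*f*p*eps = 1.791*0.787*0.812*1.084 = 1.240668
P_TNL = 1/(1 + L^2*B^2) = 1/(1 + 8.2*0.00373) = 0.9703217
P_FNL = exp(-B^2*tau) = exp(-0.00373*50.5) = 0.8283123
k_eff = k_inf * P_TNL * P_FNL = 1.240668 * 0.9703217 * 0.8283123
k_eff = 0.99716

0.99716


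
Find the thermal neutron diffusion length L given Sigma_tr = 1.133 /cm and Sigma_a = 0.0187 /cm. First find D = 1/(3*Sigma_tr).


D = 1 / (3 * Sigma_tr) = 1 / (3 * 1.133) = 0.2942042 cm
L = sqrt(D / Sigma_a)
L = sqrt(0.2942042 / 0.0187)
L = 3.9665 cm

3.9665


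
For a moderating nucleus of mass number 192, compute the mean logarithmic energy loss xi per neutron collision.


xi = 1 + (A-1)^2/(2A) * ln((A-1)/(A+1))
xi = 1 + (192-1)^2/(2*192) * ln((192-1)/(192 +1))
xi = 0.010381

0.010381


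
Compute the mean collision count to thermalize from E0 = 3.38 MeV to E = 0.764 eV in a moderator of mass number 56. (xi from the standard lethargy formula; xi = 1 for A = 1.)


xi = 1 + (A-1)^2/(2A)*ln((A-1)/(A+1)) = 0.03529286 (for A = 56)
n = ln(E0/E) / xi
n = ln(3.38e6 / 0.764) / 0.03529286
n = ln(4.424084e+06) / 0.03529286 = 433.59

433.59


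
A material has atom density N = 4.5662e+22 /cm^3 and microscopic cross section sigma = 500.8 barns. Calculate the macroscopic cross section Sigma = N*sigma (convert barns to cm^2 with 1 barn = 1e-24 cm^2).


Sigma = N * sigma_barns * 1e-24
Sigma = 4.5662e+22 * 500.8 * 1e-24
Sigma = 22.868 /cm

22.868


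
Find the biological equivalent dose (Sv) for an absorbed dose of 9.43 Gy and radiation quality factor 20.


H = D * Q
H = 9.43 * 20
H = 188.60 Sv

188.60


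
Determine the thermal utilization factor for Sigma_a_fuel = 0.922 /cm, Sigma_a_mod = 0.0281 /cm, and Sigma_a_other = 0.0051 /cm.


f = Sigma_a_fuel / (Sigma_a_fuel + Sigma_a_mod + Sigma_a_other)
f = 0.922 / (0.922 + 0.0281 + 0.0051)
f = 0.96524

0.96524


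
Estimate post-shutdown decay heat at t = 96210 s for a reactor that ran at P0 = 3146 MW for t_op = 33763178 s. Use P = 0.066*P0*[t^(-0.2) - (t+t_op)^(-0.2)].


P/P0 = 0.066 * [t^(-0.2) - (t + t_op)^(-0.2)]
P/P0 = 0.066 * [96210^(-0.2) - (96210 + 33763178)^(-0.2)]
P/P0 = 0.066 * [0.1007757 - 0.03119351] = 0.004592425
P = 3146 * 0.004592425 = 14.448 MW

14.448


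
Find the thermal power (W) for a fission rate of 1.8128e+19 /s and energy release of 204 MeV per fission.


P = fission_rate * E_MeV * 1.602e-13
P = 1.8128e+19 * 204 * 1.602e-13
P = 5.9244e+08 W

5.9244e+08


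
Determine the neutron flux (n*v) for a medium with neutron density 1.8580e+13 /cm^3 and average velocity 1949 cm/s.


phi = n * v
phi = 1.8580e+13 * 1949
phi = 3.6212e+16 /cm^2/s

3.6212e+16


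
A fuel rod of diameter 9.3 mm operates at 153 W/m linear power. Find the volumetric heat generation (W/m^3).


r = D / 2 / 1000 = 9.3 / 2 / 1000 = 0.00465 m
q''' = q' / (pi * r^2)
q''' = 153 / (pi * 0.00465^2)
q''' = 2.2523e+06 W/m^3

2.2523e+06


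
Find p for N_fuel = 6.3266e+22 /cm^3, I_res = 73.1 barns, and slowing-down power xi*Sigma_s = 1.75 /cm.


p = exp(-N * I * 1e-24 / (xi*Sigma_s))
p = exp(-6.3266e+22 * 73.1 * 1e-24 / 1.75)
p = 0.071168

0.071168


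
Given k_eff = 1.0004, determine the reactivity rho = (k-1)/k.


rho = (k_eff - 1) / k_eff
rho = (1.0004 - 1) / 1.0004
rho = 3.9984e-04

3.9984e-04


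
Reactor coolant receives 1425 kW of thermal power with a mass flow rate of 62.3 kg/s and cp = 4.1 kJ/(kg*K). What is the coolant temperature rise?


dT = Q / (m_dot * cp)
dT = 1425 / (62.3 * 4.1)
dT = 5.5788 C

5.5788


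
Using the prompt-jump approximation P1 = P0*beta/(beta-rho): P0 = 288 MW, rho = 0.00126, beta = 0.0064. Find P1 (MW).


P1/P0 = beta / (beta - rho)
P1/P0 = 0.0064 / (0.0064 - 0.00126) = 1.245136
P1 = 288 * 1.245136 = 358.60 MW

358.60


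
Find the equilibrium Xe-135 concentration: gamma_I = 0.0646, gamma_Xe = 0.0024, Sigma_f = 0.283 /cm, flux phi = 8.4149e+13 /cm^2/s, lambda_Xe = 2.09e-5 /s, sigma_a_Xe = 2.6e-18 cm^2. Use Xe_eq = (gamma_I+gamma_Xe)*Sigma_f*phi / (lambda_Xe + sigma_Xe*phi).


Xe_eq = (gamma_I + gamma_Xe) * Sigma_f * phi / (lambda_Xe + sigma_Xe * phi)
Numerator = (0.0646 + 0.0024) * 0.283 * 8.4149e+13 = 1.595549e+12
Denominator = 2.09e-5 + 2.6e-18 * 8.4149e+13 = 2.396874e-04
Xe_eq = 1.595549e+12 / 2.396874e-04 = 6.6568e+15 /cm^3

6.6568e+15


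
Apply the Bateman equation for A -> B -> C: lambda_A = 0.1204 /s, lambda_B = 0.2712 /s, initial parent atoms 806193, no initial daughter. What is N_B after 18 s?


N_B(t) = lambda_A * N_A0 / (lambda_B - lambda_A) * [exp(-lambda_A*t) - exp(-lambda_B*t)]
exp(-0.1204*18) = 0.1144978; exp(-0.2712*18) = 0.007584869
N_B = 0.1204 * 806193 / (0.2712 - 0.1204) * (0.1144978 - 0.007584869)
N_B = 68817

68817


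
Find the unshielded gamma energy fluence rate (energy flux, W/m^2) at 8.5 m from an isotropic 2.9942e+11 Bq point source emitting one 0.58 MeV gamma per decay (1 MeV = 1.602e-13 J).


psi = A * E * 1.602e-13 / (4*pi*r^2)
psi = 2.9942e+11 * 0.58 * 1.602e-13 / (4*pi*8.5^2)
psi = 3.0642e-05 W/m^2

3.0642e-05


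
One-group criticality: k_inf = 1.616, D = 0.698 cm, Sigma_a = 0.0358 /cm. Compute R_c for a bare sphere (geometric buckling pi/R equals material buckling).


L^2 = D / Sigma_a = 0.698 / 0.0358 = 19.49721 cm^2
B_m^2 = (k_inf - 1) / L^2 = (1.616 - 1) / 19.49721 = 0.03159426 /cm^2
For a bare sphere: B_g = pi/R, so R_c = pi / sqrt(B_m^2)
R_c = pi / sqrt(0.03159426) = 17.674 cm

17.674


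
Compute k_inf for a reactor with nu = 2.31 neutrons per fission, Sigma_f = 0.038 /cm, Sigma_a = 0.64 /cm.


k_inf = nu * Sigma_f / Sigma_a
k_inf = 2.31 * 0.038 / 0.64
k_inf = 0.13716

0.13716


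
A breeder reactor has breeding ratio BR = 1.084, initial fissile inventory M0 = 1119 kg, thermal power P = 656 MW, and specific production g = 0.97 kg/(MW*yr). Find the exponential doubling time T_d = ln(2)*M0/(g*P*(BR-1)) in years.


Breeding gain G = BR - 1 = 1.084 - 1 = 0.084
Fissile production rate = g * P * G = 0.97 * 656 * 0.084 = 53.45088 kg/yr
T_d = ln(2) * M0 / (g * P * G)
T_d = ln(2) * 1119 / 53.45088 = 14.511 yr

14.511


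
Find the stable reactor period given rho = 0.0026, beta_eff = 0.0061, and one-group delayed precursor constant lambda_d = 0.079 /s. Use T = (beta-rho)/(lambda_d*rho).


T = (beta - rho) / (lambda_d * rho)
T = (0.0061 - 0.0026) / (0.079 * 0.0026)
T = 17.040 s

17.040


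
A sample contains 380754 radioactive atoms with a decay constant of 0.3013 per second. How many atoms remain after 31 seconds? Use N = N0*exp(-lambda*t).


N = N0 * exp(-lambda * t)
N = 380754 * exp(-0.3013 * 31)
N = 33.435

33.435


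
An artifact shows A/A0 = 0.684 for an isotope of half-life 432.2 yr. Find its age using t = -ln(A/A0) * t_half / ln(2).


lambda = ln(2) / t_half = ln(2) / 432.2 = 0.001603765 /yr
t = -ln(A/A0) / lambda
t = -ln(0.684) / 0.001603765
t = 236.82 yr

236.82


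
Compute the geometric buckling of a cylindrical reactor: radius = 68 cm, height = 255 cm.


B^2 = (2.405/R)^2 + (pi/H)^2
B^2 = (2.405/68)^2 + (pi/255)^2
B^2 = 0.0014027 /cm^2

0.0014027


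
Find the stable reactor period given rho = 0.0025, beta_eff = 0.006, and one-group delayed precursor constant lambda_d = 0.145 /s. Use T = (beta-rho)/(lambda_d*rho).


T = (beta - rho) / (lambda_d * rho)
T = (0.006 - 0.0025) / (0.145 * 0.0025)
T = 9.6552 s

9.6552


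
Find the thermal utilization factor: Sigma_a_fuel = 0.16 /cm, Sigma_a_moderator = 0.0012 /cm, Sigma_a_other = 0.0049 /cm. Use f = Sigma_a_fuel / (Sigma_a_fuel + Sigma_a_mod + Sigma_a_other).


f = Sigma_a_fuel / (Sigma_a_fuel + Sigma_a_mod + Sigma_a_other)
f = 0.16 / (0.16 + 0.0012 + 0.0049)
f = 0.96328

0.96328


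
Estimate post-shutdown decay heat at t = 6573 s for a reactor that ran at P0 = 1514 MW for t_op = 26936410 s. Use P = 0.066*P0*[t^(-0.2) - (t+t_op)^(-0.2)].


P/P0 = 0.066 * [t^(-0.2) - (t + t_op)^(-0.2)]
P/P0 = 0.066 * [6573^(-0.2) - (6573 + 26936410)^(-0.2)]
P/P0 = 0.066 * [0.1723643 - 0.03265208] = 0.009221007
P = 1514 * 0.009221007 = 13.961 MW

13.961


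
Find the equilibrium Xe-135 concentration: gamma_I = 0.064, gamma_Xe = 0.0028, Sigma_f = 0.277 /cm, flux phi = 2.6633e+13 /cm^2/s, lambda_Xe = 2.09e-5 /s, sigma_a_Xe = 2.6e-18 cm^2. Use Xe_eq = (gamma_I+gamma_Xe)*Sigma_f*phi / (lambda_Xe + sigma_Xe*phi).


Xe_eq = (gamma_I + gamma_Xe) * Sigma_f * phi / (lambda_Xe + sigma_Xe * phi)
Numerator = (0.064 + 0.0028) * 0.277 * 2.6633e+13 = 4.928064e+11
Denominator = 2.09e-5 + 2.6e-18 * 2.6633e+13 = 9.014580e-05
Xe_eq = 4.928064e+11 / 9.014580e-05 = 5.4668e+15 /cm^3

5.4668e+15


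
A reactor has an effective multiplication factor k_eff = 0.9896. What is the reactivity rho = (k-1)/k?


rho = (k_eff - 1) / k_eff
rho = (0.9896 - 1) / 0.9896
rho = -0.010509

-0.010509


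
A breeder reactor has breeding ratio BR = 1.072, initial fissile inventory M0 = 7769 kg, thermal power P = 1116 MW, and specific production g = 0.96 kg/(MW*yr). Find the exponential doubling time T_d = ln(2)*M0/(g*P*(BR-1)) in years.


Breeding gain G = BR - 1 = 1.072 - 1 = 0.072
Fissile production rate = g * P * G = 0.96 * 1116 * 0.072 = 77.13792 kg/yr
T_d = ln(2) * M0 / (g * P * G)
T_d = ln(2) * 7769 / 77.13792 = 69.811 yr

69.811


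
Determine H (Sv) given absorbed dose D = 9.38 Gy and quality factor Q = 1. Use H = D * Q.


H = D * Q
H = 9.38 * 1
H = 9.3800 Sv

9.3800


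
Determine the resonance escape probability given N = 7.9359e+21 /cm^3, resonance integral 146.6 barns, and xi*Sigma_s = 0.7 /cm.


p = exp(-N * I * 1e-24 / (xi*Sigma_s))
p = exp(-7.9359e+21 * 146.6 * 1e-24 / 0.7)
p = 0.18976

0.18976


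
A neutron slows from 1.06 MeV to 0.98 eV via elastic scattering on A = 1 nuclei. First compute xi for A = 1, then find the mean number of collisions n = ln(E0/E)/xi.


xi = 1 + (A-1)^2/(2A)*ln((A-1)/(A+1)) = 1 (for A = 1)
n = ln(E0/E) / xi
n = ln(1.06e6 / 0.98) / 1
n = ln(1.081633e+06) / 1 = 13.894

13.894


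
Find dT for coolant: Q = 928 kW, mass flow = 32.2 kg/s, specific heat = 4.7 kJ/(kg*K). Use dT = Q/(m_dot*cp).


dT = Q / (m_dot * cp)
dT = 928 / (32.2 * 4.7)
dT = 6.1319 C

6.1319


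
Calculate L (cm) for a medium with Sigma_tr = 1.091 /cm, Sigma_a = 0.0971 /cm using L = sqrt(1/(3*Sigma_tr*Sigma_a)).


D = 1 / (3 * Sigma_tr) = 1 / (3 * 1.091) = 0.3055301 cm
L = sqrt(D / Sigma_a)
L = sqrt(0.3055301 / 0.0971)
L = 1.7739 cm

1.7739


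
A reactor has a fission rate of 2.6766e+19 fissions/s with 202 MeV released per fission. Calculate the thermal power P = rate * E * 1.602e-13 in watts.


P = fission_rate * E_MeV * 1.602e-13
P = 2.6766e+19 * 202 * 1.602e-13
P = 8.6616e+08 W

8.6616e+08


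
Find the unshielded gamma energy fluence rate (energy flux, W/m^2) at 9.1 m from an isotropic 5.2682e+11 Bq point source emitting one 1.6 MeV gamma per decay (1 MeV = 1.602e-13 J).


psi = A * E * 1.602e-13 / (4*pi*r^2)
psi = 5.2682e+11 * 1.6 * 1.602e-13 / (4*pi*9.1^2)
psi = 1.2976e-04 W/m^2

1.2976e-04


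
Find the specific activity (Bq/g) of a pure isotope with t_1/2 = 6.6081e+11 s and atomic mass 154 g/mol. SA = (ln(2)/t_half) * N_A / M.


lambda = ln(2) / t_half = ln(2) / 6.6081e+11 = 1.048936e-12 /s
SA = lambda * N_A / M
SA = 1.048936e-12 * 6.022e23 / 154
SA = 4.1017e+09 Bq/g

4.1017e+09


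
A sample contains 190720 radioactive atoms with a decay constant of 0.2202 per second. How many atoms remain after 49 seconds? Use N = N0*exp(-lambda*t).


N = N0 * exp(-lambda * t)
N = 190720 * exp(-0.2202 * 49)
N = 3.9305

3.9305


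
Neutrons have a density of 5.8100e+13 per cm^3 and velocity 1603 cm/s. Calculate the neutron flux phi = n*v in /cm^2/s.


phi = n * v
phi = 5.8100e+13 * 1603
phi = 9.3134e+16 /cm^2/s

9.3134e+16


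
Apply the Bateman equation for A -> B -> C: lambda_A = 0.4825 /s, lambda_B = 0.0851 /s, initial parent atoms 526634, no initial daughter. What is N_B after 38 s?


N_B(t) = lambda_A * N_A0 / (lambda_B - lambda_A) * [exp(-lambda_A*t) - exp(-lambda_B*t)]
exp(-0.4825*38) = 1.089458e-08; exp(-0.0851*38) = 0.03940747
N_B = 0.4825 * 526634 / (0.0851 - 0.4825) * (1.089458e-08 - 0.03940747)
N_B = 25197

25197


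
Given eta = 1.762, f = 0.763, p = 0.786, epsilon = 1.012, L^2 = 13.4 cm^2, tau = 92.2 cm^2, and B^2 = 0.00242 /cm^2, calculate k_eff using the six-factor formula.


k_inf = eta*f*p*eps = 1.762*0.763*0.786*1.012 = 1.069384
P_TNL = 1/(1 + L^2*B^2) = 1/(1 + 13.4*0.00242) = 0.9685905
P_FNL = exp(-B^2*tau) = exp(-0.00242*92.2) = 0.8000156
k_eff = k_inf * P_TNL * P_FNL = 1.069384 * 0.9685905 * 0.8000156
k_eff = 0.82865

0.82865


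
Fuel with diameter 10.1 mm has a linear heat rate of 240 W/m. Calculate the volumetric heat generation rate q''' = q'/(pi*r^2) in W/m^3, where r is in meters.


r = D / 2 / 1000 = 10.1 / 2 / 1000 = 0.00505 m
q''' = q' / (pi * r^2)
q''' = 240 / (pi * 0.00505^2)
q''' = 2.9956e+06 W/m^3

2.9956e+06


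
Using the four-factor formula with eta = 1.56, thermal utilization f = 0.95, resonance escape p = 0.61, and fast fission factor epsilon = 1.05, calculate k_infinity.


k_inf = eta * f * p * epsilon
k_inf = 1.56 * 0.95 * 0.61 * 1.05
k_inf = 0.94922

0.94922


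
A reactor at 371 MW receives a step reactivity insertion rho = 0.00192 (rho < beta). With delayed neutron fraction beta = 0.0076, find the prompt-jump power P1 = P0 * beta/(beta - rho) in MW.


P1/P0 = beta / (beta - rho)
P1/P0 = 0.0076 / (0.0076 - 0.00192) = 1.338028
P1 = 371 * 1.338028 = 496.41 MW

496.41


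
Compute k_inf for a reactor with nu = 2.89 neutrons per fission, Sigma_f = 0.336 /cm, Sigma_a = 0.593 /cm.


k_inf = nu * Sigma_f / Sigma_a
k_inf = 2.89 * 0.336 / 0.593
k_inf = 1.6375

1.6375


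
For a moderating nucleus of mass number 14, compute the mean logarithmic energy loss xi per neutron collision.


xi = 1 + (A-1)^2/(2A) * ln((A-1)/(A+1))
xi = 1 + (14-1)^2/(2*14) * ln((14-1)/(14 +1))
xi = 0.13628

0.13628


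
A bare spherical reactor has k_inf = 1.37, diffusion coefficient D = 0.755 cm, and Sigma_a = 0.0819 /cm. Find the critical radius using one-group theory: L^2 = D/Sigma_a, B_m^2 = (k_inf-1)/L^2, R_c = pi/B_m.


L^2 = D / Sigma_a = 0.755 / 0.0819 = 9.218559 cm^2
B_m^2 = (k_inf - 1) / L^2 = (1.37 - 1) / 9.218559 = 0.04013642 /cm^2
For a bare sphere: B_g = pi/R, so R_c = pi / sqrt(B_m^2)
R_c = pi / sqrt(0.04013642) = 15.681 cm

15.681


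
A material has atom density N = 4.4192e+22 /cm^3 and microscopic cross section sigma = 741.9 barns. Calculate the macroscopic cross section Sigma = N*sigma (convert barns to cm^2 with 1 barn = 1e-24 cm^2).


Sigma = N * sigma_barns * 1e-24
Sigma = 4.4192e+22 * 741.9 * 1e-24
Sigma = 32.786 /cm

32.786


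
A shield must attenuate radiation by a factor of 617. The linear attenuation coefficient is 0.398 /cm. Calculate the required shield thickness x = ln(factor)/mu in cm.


x = ln(factor) / mu
x = ln(617) / 0.398
x = 16.143 cm

16.143


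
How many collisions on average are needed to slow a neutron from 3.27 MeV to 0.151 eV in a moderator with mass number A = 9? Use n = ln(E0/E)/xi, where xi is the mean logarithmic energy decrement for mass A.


xi = 1 + (A-1)^2/(2A)*ln((A-1)/(A+1)) = 0.2066007 (for A = 9)
n = ln(E0/E) / xi
n = ln(3.27e6 / 0.151) / 0.2066007
n = ln(2.165563e+07) / 0.2066007 = 81.756

81.756


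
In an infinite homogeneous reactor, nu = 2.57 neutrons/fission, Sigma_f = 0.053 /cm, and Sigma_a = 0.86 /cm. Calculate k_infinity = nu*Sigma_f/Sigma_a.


k_inf = nu * Sigma_f / Sigma_a
k_inf = 2.57 * 0.053 / 0.86
k_inf = 0.15838

0.15838


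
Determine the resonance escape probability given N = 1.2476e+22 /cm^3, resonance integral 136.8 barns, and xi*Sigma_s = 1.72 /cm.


p = exp(-N * I * 1e-24 / (xi*Sigma_s))
p = exp(-1.2476e+22 * 136.8 * 1e-24 / 1.72)
p = 0.37073

0.37073


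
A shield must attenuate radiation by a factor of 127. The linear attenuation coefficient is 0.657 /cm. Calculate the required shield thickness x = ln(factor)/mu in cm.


x = ln(factor) / mu
x = ln(127) / 0.657
x = 7.3732 cm

7.3732


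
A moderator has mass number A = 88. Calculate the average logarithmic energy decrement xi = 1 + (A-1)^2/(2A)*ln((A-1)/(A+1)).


xi = 1 + (A-1)^2/(2A) * ln((A-1)/(A+1))
xi = 1 + (88-1)^2/(2*88) * ln((88-1)/(88 +1))
xi = 0.022556

0.022556


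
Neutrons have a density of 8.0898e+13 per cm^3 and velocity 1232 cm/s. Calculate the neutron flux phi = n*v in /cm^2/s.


phi = n * v
phi = 8.0898e+13 * 1232
phi = 9.9666e+16 /cm^2/s

9.9666e+16


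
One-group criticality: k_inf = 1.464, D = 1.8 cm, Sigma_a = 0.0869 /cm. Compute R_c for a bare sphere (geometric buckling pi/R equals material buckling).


L^2 = D / Sigma_a = 1.8 / 0.0869 = 20.71346 cm^2
B_m^2 = (k_inf - 1) / L^2 = (1.464 - 1) / 20.71346 = 0.02240089 /cm^2
For a bare sphere: B_g = pi/R, so R_c = pi / sqrt(B_m^2)
R_c = pi / sqrt(0.02240089) = 20.990 cm

20.990


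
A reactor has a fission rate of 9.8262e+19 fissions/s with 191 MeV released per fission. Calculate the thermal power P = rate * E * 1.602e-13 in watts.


P = fission_rate * E_MeV * 1.602e-13
P = 9.8262e+19 * 191 * 1.602e-13
P = 3.0066e+09 W

3.0066e+09


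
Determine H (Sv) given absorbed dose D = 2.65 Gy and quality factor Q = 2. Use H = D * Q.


H = D * Q
H = 2.65 * 2
H = 5.3000 Sv

5.3000


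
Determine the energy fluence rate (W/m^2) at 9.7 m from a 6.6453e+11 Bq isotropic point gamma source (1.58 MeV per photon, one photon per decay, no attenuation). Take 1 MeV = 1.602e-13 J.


psi = A * E * 1.602e-13 / (4*pi*r^2)
psi = 6.6453e+11 * 1.58 * 1.602e-13 / (4*pi*9.7^2)
psi = 1.4226e-04 W/m^2

1.4226e-04


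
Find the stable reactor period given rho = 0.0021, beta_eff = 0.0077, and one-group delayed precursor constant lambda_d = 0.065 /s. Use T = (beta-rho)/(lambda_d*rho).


T = (beta - rho) / (lambda_d * rho)
T = (0.0077 - 0.0021) / (0.065 * 0.0021)
T = 41.026 s

41.026


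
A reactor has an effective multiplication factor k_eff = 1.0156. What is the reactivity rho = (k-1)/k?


rho = (k_eff - 1) / k_eff
rho = (1.0156 - 1) / 1.0156
rho = 0.015360

0.015360


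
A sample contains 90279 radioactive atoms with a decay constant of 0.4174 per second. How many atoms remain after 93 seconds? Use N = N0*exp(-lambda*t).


N = N0 * exp(-lambda * t)
N = 90279 * exp(-0.4174 * 93)
N = 1.2504e-12

1.2504e-12


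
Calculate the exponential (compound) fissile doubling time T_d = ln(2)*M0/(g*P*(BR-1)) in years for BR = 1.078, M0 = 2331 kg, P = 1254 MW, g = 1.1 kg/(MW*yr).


Breeding gain G = BR - 1 = 1.078 - 1 = 0.078
Fissile production rate = g * P * G = 1.1 * 1254 * 0.078 = 107.5932 kg/yr
T_d = ln(2) * M0 / (g * P * G)
T_d = ln(2) * 2331 / 107.5932 = 15.017 yr

15.017


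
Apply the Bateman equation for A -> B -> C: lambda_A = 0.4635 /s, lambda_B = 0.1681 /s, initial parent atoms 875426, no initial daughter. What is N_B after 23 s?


N_B(t) = lambda_A * N_A0 / (lambda_B - lambda_A) * [exp(-lambda_A*t) - exp(-lambda_B*t)]
exp(-0.4635*23) = 2.345328e-05; exp(-0.1681*23) = 0.02093569
N_B = 0.4635 * 875426 / (0.1681 - 0.4635) * (2.345328e-05 - 0.02093569)
N_B = 28725

28725


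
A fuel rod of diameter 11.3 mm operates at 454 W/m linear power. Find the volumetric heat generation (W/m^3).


r = D / 2 / 1000 = 11.3 / 2 / 1000 = 0.00565 m
q''' = q' / (pi * r^2)
q''' = 454 / (pi * 0.00565^2)
q''' = 4.5270e+06 W/m^3

4.5270e+06


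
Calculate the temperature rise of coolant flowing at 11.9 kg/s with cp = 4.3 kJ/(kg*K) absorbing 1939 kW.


dT = Q / (m_dot * cp)
dT = 1939 / (11.9 * 4.3)
dT = 37.893 C

37.893


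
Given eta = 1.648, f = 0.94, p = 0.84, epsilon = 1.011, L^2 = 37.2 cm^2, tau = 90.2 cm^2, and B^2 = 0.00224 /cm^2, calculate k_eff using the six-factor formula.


k_inf = eta*f*p*eps = 1.648*0.94*0.84*1.011 = 1.315575
P_TNL = 1/(1 + L^2*B^2) = 1/(1 + 37.2*0.00224) = 0.9230815
P_FNL = exp(-B^2*tau) = exp(-0.00224*90.2) = 0.8170557
k_eff = k_inf * P_TNL * P_FNL = 1.315575 * 0.9230815 * 0.8170557
k_eff = 0.99222

0.99222


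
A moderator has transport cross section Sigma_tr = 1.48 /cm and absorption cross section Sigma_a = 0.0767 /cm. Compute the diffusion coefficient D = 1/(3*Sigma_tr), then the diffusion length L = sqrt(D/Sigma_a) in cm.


D = 1 / (3 * Sigma_tr) = 1 / (3 * 1.48) = 0.2252252 cm
L = sqrt(D / Sigma_a)
L = sqrt(0.2252252 / 0.0767)
L = 1.7136 cm

1.7136


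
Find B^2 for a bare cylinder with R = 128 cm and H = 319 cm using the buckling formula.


B^2 = (2.405/R)^2 + (pi/H)^2
B^2 = (2.405/128)^2 + (pi/319)^2
B^2 = 4.5002e-04 /cm^2

4.5002e-04


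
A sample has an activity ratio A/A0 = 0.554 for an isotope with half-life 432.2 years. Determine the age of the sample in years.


lambda = ln(2) / t_half = ln(2) / 432.2 = 0.001603765 /yr
t = -ln(A/A0) / lambda
t = -ln(0.554) / 0.001603765
t = 368.25 yr

368.25


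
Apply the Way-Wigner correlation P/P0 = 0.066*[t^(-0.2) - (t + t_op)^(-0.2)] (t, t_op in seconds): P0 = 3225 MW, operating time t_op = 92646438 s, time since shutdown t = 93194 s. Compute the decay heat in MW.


P/P0 = 0.066 * [t^(-0.2) - (t + t_op)^(-0.2)]
P/P0 = 0.066 * [93194^(-0.2) - (93194 + 92646438)^(-0.2)]
P/P0 = 0.066 * [0.1014197 - 0.02550040] = 0.005010674
P = 3225 * 0.005010674 = 16.159 MW

16.159


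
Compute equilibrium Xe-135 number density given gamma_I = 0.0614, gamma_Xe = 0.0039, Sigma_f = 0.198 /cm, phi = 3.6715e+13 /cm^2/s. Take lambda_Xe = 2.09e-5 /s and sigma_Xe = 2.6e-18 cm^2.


Xe_eq = (gamma_I + gamma_Xe) * Sigma_f * phi / (lambda_Xe + sigma_Xe * phi)
Numerator = (0.0614 + 0.0039) * 0.198 * 3.6715e+13 = 4.747029e+11
Denominator = 2.09e-5 + 2.6e-18 * 3.6715e+13 = 1.163590e-04
Xe_eq = 4.747029e+11 / 1.163590e-04 = 4.0796e+15 /cm^3

4.0796e+15


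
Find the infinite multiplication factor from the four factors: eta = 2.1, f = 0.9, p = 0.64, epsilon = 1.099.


k_inf = eta * f * p * epsilon
k_inf = 2.1 * 0.9 * 0.64 * 1.099
k_inf = 1.3294

1.3294


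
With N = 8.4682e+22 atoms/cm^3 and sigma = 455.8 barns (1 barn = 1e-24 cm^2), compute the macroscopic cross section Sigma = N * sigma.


Sigma = N * sigma_barns * 1e-24
Sigma = 8.4682e+22 * 455.8 * 1e-24
Sigma = 38.598 /cm

38.598


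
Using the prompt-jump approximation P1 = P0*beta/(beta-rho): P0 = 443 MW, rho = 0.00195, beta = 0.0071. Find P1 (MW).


P1/P0 = beta / (beta - rho)
P1/P0 = 0.0071 / (0.0071 - 0.00195) = 1.378641
P1 = 443 * 1.378641 = 610.74 MW

610.74


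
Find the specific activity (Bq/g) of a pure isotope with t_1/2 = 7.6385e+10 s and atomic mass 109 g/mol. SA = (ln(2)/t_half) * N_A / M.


lambda = ln(2) / t_half = ln(2) / 7.6385e+10 = 9.074389e-12 /s
SA = lambda * N_A / M
SA = 9.074389e-12 * 6.022e23 / 109
SA = 5.0134e+10 Bq/g

5.0134e+10


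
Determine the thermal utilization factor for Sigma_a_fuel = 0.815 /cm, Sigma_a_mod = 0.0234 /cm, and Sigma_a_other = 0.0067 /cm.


f = Sigma_a_fuel / (Sigma_a_fuel + Sigma_a_mod + Sigma_a_other)
f = 0.815 / (0.815 + 0.0234 + 0.0067)
f = 0.96438

0.96438


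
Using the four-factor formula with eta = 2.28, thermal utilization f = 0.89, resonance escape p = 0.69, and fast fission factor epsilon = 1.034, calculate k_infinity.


k_inf = eta * f * p * epsilon
k_inf = 2.28 * 0.89 * 0.69 * 1.034
k_inf = 1.4478

1.4478


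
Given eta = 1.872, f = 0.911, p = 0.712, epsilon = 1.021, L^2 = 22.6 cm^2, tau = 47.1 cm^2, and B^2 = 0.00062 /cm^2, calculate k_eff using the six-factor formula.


k_inf = eta*f*p*eps = 1.872*0.911*0.712*1.021 = 1.239738
P_TNL = 1/(1 + L^2*B^2) = 1/(1 + 22.6*0.00062) = 0.9861816
P_FNL = exp(-B^2*tau) = exp(-0.00062*47.1) = 0.9712203
k_eff = k_inf * P_TNL * P_FNL = 1.239738 * 0.9861816 * 0.9712203
k_eff = 1.1874

1.1874


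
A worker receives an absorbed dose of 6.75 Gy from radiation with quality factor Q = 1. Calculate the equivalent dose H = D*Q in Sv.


H = D * Q
H = 6.75 * 1
H = 6.7500 Sv

6.7500


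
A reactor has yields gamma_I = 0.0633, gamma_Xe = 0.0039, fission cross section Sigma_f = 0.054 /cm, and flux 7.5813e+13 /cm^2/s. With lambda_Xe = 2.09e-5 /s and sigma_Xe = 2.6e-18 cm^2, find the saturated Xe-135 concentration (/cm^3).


Xe_eq = (gamma_I + gamma_Xe) * Sigma_f * phi / (lambda_Xe + sigma_Xe * phi)
Numerator = (0.0633 + 0.0039) * 0.054 * 7.5813e+13 = 2.751102e+11
Denominator = 2.09e-5 + 2.6e-18 * 7.5813e+13 = 2.180138e-04
Xe_eq = 2.751102e+11 / 2.180138e-04 = 1.2619e+15 /cm^3

1.2619e+15


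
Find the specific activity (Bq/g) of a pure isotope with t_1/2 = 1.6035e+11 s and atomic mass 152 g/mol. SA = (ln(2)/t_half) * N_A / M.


lambda = ln(2) / t_half = ln(2) / 1.6035e+11 = 4.322714e-12 /s
SA = lambda * N_A / M
SA = 4.322714e-12 * 6.022e23 / 152
SA = 1.7126e+10 Bq/g

1.7126e+10


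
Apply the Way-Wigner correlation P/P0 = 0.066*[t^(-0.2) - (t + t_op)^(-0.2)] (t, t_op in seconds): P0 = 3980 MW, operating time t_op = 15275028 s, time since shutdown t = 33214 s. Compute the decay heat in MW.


P/P0 = 0.066 * [t^(-0.2) - (t + t_op)^(-0.2)]
P/P0 = 0.066 * [33214^(-0.2) - (33214 + 15275028)^(-0.2)]
P/P0 = 0.066 * [0.1246625 - 0.03656074] = 0.005814716
P = 3980 * 0.005814716 = 23.143 MW

23.143


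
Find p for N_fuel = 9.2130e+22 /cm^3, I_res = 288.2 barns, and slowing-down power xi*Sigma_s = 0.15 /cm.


p = exp(-N * I * 1e-24 / (xi*Sigma_s))
p = exp(-9.2130e+22 * 288.2 * 1e-24 / 0.15)
p = 1.3319e-77

1.3319e-77


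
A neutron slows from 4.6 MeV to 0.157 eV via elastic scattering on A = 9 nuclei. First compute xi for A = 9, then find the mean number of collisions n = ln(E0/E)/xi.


xi = 1 + (A-1)^2/(2A)*ln((A-1)/(A+1)) = 0.2066007 (for A = 9)
n = ln(E0/E) / xi
n = ln(4.6e6 / 0.157) / 0.2066007
n = ln(2.929936e+07) / 0.2066007 = 83.219

83.219


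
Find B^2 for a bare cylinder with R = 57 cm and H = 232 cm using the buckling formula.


B^2 = (2.405/R)^2 + (pi/H)^2
B^2 = (2.405/57)^2 + (pi/232)^2
B^2 = 0.0019636 /cm^2

0.0019636


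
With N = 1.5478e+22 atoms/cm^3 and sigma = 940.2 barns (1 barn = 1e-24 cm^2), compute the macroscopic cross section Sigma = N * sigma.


Sigma = N * sigma_barns * 1e-24
Sigma = 1.5478e+22 * 940.2 * 1e-24
Sigma = 14.552 /cm

14.552


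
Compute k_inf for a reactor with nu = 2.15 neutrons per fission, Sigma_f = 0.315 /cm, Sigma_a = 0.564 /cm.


k_inf = nu * Sigma_f / Sigma_a
k_inf = 2.15 * 0.315 / 0.564
k_inf = 1.2008

1.2008


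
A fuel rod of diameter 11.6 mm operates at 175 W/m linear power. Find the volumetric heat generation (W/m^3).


r = D / 2 / 1000 = 11.6 / 2 / 1000 = 0.0058 m
q''' = q' / (pi * r^2)
q''' = 175 / (pi * 0.0058^2)
q''' = 1.6559e+06 W/m^3

1.6559e+06


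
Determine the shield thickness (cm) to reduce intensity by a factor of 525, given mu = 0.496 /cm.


x = ln(factor) / mu
x = ln(525) / 0.496
x = 12.628 cm

12.628


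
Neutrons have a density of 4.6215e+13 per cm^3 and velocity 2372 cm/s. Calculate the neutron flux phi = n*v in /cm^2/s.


phi = n * v
phi = 4.6215e+13 * 2372
phi = 1.0962e+17 /cm^2/s

1.0962e+17


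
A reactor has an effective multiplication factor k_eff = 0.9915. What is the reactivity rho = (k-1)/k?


rho = (k_eff - 1) / k_eff
rho = (0.9915 - 1) / 0.9915
rho = -0.0085729

-0.0085729


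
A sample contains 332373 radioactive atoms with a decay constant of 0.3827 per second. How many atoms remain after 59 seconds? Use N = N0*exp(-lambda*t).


N = N0 * exp(-lambda * t)
N = 332373 * exp(-0.3827 * 59)
N = 5.1947e-05

5.1947e-05


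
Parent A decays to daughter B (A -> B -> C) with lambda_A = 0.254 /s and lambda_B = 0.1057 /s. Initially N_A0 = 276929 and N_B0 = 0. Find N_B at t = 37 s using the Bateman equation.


N_B(t) = lambda_A * N_A0 / (lambda_B - lambda_A) * [exp(-lambda_A*t) - exp(-lambda_B*t)]
exp(-0.254*37) = 8.288968e-05; exp(-0.1057*37) = 0.02002247
N_B = 0.254 * 276929 / (0.1057 - 0.254) * (8.288968e-05 - 0.02002247)
N_B = 9457.5

9457.5


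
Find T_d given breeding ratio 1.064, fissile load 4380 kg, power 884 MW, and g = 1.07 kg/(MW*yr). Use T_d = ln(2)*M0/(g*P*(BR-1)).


Breeding gain G = BR - 1 = 1.064 - 1 = 0.064
Fissile production rate = g * P * G = 1.07 * 884 * 0.064 = 60.53632 kg/yr
T_d = ln(2) * M0 / (g * P * G)
T_d = ln(2) * 4380 / 60.53632 = 50.151 yr

50.151


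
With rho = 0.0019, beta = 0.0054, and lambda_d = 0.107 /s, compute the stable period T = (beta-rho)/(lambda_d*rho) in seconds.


T = (beta - rho) / (lambda_d * rho)
T = (0.0054 - 0.0019) / (0.107 * 0.0019)
T = 17.216 s

17.216


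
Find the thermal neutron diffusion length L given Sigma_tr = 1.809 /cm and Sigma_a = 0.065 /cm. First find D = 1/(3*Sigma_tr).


D = 1 / (3 * Sigma_tr) = 1 / (3 * 1.809) = 0.1842639 cm
L = sqrt(D / Sigma_a)
L = sqrt(0.1842639 / 0.065)
L = 1.6837 cm

1.6837


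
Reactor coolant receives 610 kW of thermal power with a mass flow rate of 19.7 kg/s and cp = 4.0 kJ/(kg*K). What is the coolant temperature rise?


dT = Q / (m_dot * cp)
dT = 610 / (19.7 * 4.0)
dT = 7.7411 C

7.7411


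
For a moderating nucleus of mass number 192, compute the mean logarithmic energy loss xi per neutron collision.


xi = 1 + (A-1)^2/(2A) * ln((A-1)/(A+1))
xi = 1 + (192-1)^2/(2*192) * ln((192-1)/(192 +1))
xi = 0.010381

0.010381


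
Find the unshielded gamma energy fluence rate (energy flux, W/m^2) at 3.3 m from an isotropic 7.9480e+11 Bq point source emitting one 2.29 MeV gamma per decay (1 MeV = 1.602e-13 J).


psi = A * E * 1.602e-13 / (4*pi*r^2)
psi = 7.9480e+11 * 2.29 * 1.602e-13 / (4*pi*3.3^2)
psi = 0.0021307 W/m^2

0.0021307


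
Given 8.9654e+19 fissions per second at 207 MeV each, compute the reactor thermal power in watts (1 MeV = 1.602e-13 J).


P = fission_rate * E_MeV * 1.602e-13
P = 8.9654e+19 * 207 * 1.602e-13
P = 2.9731e+09 W

2.9731e+09


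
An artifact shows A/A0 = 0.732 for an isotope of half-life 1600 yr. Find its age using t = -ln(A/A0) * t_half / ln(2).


lambda = ln(2) / t_half = ln(2) / 1600 = 4.332170e-04 /yr
t = -ln(A/A0) / lambda
t = -ln(0.732) / 4.332170e-04
t = 720.14 yr

720.14


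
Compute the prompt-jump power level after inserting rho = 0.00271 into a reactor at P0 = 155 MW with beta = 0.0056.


P1/P0 = beta / (beta - rho)
P1/P0 = 0.0056 / (0.0056 - 0.00271) = 1.937716
P1 = 155 * 1.937716 = 300.35 MW

300.35


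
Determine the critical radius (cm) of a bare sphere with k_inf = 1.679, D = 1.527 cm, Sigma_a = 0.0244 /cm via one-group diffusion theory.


L^2 = D / Sigma_a = 1.527 / 0.0244 = 62.58197 cm^2
B_m^2 = (k_inf - 1) / L^2 = (1.679 - 1) / 62.58197 = 0.01084977 /cm^2
For a bare sphere: B_g = pi/R, so R_c = pi / sqrt(B_m^2)
R_c = pi / sqrt(0.01084977) = 30.161 cm

30.161


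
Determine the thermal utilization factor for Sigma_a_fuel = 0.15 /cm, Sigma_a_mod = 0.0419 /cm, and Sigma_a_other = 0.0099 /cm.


f = Sigma_a_fuel / (Sigma_a_fuel + Sigma_a_mod + Sigma_a_other)
f = 0.15 / (0.15 + 0.0419 + 0.0099)
f = 0.74331

0.74331


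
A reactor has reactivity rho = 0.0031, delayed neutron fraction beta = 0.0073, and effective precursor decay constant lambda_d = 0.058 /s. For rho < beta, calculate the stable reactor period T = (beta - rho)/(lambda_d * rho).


T = (beta - rho) / (lambda_d * rho)
T = (0.0073 - 0.0031) / (0.058 * 0.0031)
T = 23.359 s

23.359


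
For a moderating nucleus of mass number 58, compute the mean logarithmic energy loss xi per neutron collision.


xi = 1 + (A-1)^2/(2A) * ln((A-1)/(A+1))
xi = 1 + (58-1)^2/(2*58) * ln((58-1)/(58 +1))
xi = 0.034090

0.034090


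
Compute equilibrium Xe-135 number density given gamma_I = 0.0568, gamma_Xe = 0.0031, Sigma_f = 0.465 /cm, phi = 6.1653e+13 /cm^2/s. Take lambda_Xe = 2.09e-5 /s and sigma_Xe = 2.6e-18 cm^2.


Xe_eq = (gamma_I + gamma_Xe) * Sigma_f * phi / (lambda_Xe + sigma_Xe * phi)
Numerator = (0.0568 + 0.0031) * 0.465 * 6.1653e+13 = 1.717252e+12
Denominator = 2.09e-5 + 2.6e-18 * 6.1653e+13 = 1.811978e-04
Xe_eq = 1.717252e+12 / 1.811978e-04 = 9.4772e+15 /cm^3

9.4772e+15


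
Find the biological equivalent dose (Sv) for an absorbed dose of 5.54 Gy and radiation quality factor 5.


H = D * Q
H = 5.54 * 5
H = 27.700 Sv

27.700


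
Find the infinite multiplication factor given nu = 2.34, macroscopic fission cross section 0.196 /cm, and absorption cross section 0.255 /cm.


k_inf = nu * Sigma_f / Sigma_a
k_inf = 2.34 * 0.196 / 0.255
k_inf = 1.7986

1.7986


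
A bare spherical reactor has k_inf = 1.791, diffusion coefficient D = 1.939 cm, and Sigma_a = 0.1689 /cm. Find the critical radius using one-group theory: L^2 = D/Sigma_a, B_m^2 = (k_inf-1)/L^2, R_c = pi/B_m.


L^2 = D / Sigma_a = 1.939 / 0.1689 = 11.48017 cm^2
B_m^2 = (k_inf - 1) / L^2 = (1.791 - 1) / 11.48017 = 0.06890142 /cm^2
For a bare sphere: B_g = pi/R, so R_c = pi / sqrt(B_m^2)
R_c = pi / sqrt(0.06890142) = 11.968 cm

11.968


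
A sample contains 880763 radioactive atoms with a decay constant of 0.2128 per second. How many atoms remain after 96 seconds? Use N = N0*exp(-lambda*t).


N = N0 * exp(-lambda * t)
N = 880763 * exp(-0.2128 * 96)
N = 0.0011823

0.0011823


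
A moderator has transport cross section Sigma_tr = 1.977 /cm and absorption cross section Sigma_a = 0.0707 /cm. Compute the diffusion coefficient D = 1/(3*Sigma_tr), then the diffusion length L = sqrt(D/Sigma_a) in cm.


D = 1 / (3 * Sigma_tr) = 1 / (3 * 1.977) = 0.1686056 cm
L = sqrt(D / Sigma_a)
L = sqrt(0.1686056 / 0.0707)
L = 1.5443 cm

1.5443


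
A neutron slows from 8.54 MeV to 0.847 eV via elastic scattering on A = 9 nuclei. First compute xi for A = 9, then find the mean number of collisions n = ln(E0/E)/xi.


xi = 1 + (A-1)^2/(2A)*ln((A-1)/(A+1)) = 0.2066007 (for A = 9)
n = ln(E0/E) / xi
n = ln(8.54e6 / 0.847) / 0.2066007
n = ln(1.008264e+07) / 0.2066007 = 78.056

78.056


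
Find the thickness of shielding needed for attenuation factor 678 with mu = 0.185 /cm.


x = ln(factor) / mu
x = ln(678) / 0.185
x = 35.239 cm

35.239


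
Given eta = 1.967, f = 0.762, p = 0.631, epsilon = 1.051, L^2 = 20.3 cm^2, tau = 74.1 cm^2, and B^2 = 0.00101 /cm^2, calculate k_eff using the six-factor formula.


k_inf = eta*f*p*eps = 1.967*0.762*0.631*1.051 = 0.9940115
P_TNL = 1/(1 + L^2*B^2) = 1/(1 + 20.3*0.00101) = 0.9799089
P_FNL = exp(-B^2*tau) = exp(-0.00101*74.1) = 0.9278910
k_eff = k_inf * P_TNL * P_FNL = 0.9940115 * 0.9799089 * 0.9278910
k_eff = 0.90380

0.90380


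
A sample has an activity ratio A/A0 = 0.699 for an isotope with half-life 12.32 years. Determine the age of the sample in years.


lambda = ln(2) / t_half = ln(2) / 12.32 = 0.05626195 /yr
t = -ln(A/A0) / lambda
t = -ln(0.699) / 0.05626195
t = 6.3650 yr

6.3650


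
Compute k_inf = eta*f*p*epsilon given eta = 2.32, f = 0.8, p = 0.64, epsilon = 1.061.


k_inf = eta * f * p * epsilon
k_inf = 2.32 * 0.8 * 0.64 * 1.061
k_inf = 1.2603

1.2603


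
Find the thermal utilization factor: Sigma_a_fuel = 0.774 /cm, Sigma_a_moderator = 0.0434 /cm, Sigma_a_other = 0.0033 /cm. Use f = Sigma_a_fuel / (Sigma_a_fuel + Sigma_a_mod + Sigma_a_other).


f = Sigma_a_fuel / (Sigma_a_fuel + Sigma_a_mod + Sigma_a_other)
f = 0.774 / (0.774 + 0.0434 + 0.0033)
f = 0.94310

0.94310


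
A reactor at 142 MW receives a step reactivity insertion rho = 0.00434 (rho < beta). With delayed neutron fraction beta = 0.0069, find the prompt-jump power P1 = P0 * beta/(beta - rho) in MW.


P1/P0 = beta / (beta - rho)
P1/P0 = 0.0069 / (0.0069 - 0.00434) = 2.695312
P1 = 142 * 2.695312 = 382.73 MW

382.73


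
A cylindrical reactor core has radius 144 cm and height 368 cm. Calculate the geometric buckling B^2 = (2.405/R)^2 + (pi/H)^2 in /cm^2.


B^2 = (2.405/R)^2 + (pi/H)^2
B^2 = (2.405/144)^2 + (pi/368)^2
B^2 = 3.5182e-04 /cm^2

3.5182e-04


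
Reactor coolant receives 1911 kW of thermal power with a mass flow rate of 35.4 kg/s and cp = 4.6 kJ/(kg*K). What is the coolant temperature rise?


dT = Q / (m_dot * cp)
dT = 1911 / (35.4 * 4.6)
dT = 11.735 C

11.735


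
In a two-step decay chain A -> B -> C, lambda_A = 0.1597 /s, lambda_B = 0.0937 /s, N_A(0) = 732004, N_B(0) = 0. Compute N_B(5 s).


N_B(t) = lambda_A * N_A0 / (lambda_B - lambda_A) * [exp(-lambda_A*t) - exp(-lambda_B*t)]
exp(-0.1597*5) = 0.4500035; exp(-0.0937*5) = 0.6259405
N_B = 0.1597 * 732004 / (0.0937 - 0.1597) * (0.4500035 - 0.6259405)
N_B = 311625

311625


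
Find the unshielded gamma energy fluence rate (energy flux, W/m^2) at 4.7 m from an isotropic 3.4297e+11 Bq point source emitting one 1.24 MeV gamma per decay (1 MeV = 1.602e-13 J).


psi = A * E * 1.602e-13 / (4*pi*r^2)
psi = 3.4297e+11 * 1.24 * 1.602e-13 / (4*pi*4.7^2)
psi = 2.4543e-04 W/m^2

2.4543e-04


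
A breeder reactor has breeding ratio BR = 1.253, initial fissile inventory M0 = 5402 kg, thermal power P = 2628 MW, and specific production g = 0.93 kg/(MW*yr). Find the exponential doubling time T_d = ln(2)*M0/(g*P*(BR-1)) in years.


Breeding gain G = BR - 1 = 1.253 - 1 = 0.253
Fissile production rate = g * P * G = 0.93 * 2628 * 0.253 = 618.34212 kg/yr
T_d = ln(2) * M0 / (g * P * G)
T_d = ln(2) * 5402 / 618.34212 = 6.0555 yr

6.0555


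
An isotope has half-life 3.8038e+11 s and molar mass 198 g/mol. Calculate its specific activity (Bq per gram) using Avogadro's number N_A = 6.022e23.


lambda = ln(2) / t_half = ln(2) / 3.8038e+11 = 1.822249e-12 /s
SA = lambda * N_A / M
SA = 1.822249e-12 * 6.022e23 / 198
SA = 5.5422e+09 Bq/g

5.5422e+09


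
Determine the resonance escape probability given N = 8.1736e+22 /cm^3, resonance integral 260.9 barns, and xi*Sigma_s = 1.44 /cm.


p = exp(-N * I * 1e-24 / (xi*Sigma_s))
p = exp(-8.1736e+22 * 260.9 * 1e-24 / 1.44)
p = 3.7029e-07

3.7029e-07
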